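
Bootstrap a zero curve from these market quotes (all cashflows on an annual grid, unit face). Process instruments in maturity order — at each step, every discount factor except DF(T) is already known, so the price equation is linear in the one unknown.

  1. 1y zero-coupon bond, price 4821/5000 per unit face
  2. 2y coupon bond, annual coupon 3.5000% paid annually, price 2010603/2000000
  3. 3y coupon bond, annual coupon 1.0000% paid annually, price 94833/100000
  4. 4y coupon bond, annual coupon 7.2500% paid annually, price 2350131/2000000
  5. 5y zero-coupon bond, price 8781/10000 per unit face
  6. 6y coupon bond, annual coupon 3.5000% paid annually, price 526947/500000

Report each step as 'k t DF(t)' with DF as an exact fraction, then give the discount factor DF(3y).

step 1 [1y] zero: DF = P = 4821/5000 ≈ 0.964200
step 2 [2y] bond c/1=7/200: DF=(2010603/2000000 − 7/200·(0.964200))/(1+7/200) = 9387/10000 ≈ 0.938700
step 3 [3y] bond c/1=1/100: DF=(94833/100000 − 1/100·(0.964200+0.938700))/(1+1/100) = 9201/10000 ≈ 0.920100
step 4 [4y] bond c/1=29/400: DF=(2350131/2000000 − 29/400·(0.964200+0.938700+0.920100))/(1+29/400) = 1131/1250 ≈ 0.904800
step 5 [5y] zero: DF = P = 8781/10000 ≈ 0.878100
step 6 [6y] bond c/1=7/200: DF=(526947/500000 − 7/200·(0.964200+0.938700+0.920100+0.904800+0.878100))/(1+7/200) = 69/80 ≈ 0.862500

1 1 4821/5000
2 2 9387/10000
3 3 9201/10000
4 4 1131/1250
5 5 8781/10000
6 6 69/80
DF(3y) = 9201/10000 ≈ 0.920100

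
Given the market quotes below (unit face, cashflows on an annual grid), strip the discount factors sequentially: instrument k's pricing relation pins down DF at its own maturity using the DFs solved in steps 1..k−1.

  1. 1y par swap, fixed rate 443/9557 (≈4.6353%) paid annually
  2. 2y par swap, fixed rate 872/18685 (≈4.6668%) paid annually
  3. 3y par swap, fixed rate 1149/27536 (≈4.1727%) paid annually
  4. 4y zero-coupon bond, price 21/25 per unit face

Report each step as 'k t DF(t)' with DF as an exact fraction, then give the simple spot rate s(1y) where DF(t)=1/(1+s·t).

step 1 [1y] swap r/1=443/9557: DF=(1 − 443/9557·(0))/(1+443/9557) = 9557/10000 ≈ 0.955700
step 2 [2y] swap r/1=872/18685: DF=(1 − 872/18685·(0.955700))/(1+872/18685) = 1141/1250 ≈ 0.912800
step 3 [3y] swap r/1=1149/27536: DF=(1 − 1149/27536·(0.955700+0.912800))/(1+1149/27536) = 8851/10000 ≈ 0.885100
step 4 [4y] zero: DF = P = 21/25 ≈ 0.840000

1 1 9557/10000
2 2 1141/1250
3 3 8851/10000
4 4 21/25
s(1y) = (1/(9557/10000) − 1)/(1) = 443/9557 ≈ 4.6353%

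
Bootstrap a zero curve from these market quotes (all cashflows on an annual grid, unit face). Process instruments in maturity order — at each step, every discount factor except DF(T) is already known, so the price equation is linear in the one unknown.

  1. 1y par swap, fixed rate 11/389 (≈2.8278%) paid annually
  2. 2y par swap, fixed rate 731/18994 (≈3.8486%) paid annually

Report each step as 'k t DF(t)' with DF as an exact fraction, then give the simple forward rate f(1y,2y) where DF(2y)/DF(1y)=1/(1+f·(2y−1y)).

step 1 [1y] swap r/1=11/389: DF=(1 − 11/389·(0))/(1+11/389) = 389/400 ≈ 0.972500
step 2 [2y] swap r/1=731/18994: DF=(1 − 731/18994·(0.972500))/(1+731/18994) = 9269/10000 ≈ 0.926900

1 1 389/400
2 2 9269/10000
f(1y,2y) = ((389/400)/(9269/10000) − 1)/(1) = 456/9269 ≈ 4.9196%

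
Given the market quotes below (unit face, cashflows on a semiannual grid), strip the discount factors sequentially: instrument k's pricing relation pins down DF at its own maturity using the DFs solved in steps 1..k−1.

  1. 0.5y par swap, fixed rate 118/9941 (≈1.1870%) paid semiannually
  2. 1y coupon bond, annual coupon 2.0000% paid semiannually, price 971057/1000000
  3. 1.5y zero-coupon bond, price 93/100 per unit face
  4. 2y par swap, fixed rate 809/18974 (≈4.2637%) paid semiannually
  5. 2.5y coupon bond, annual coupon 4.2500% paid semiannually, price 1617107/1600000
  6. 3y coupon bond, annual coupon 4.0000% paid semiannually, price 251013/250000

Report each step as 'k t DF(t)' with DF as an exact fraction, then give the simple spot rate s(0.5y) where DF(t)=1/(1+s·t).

1 1/2 9941/10000
2 1 2379/2500
3 3/2 93/100
4 2 9191/10000
5 5/2 9107/10000
6 3 8921/10000
s(0.5y) = (1/(9941/10000) − 1)/(1/2) = 118/9941 ≈ 1.1870%

step 1 [0.5y] swap r/2=59/9941: DF=(1 − 59/9941·(0))/(1+59/9941) = 9941/10000 ≈ 0.994100
step 2 [1y] bond c/2=1/100: DF=(971057/1000000 − 1/100·(0.994100))/(1+1/100) = 2379/2500 ≈ 0.951600
step 3 [1.5y] zero: DF = P = 93/100 ≈ 0.930000
step 4 [2y] swap r/2=809/37948: DF=(1 − 809/37948·(0.994100+0.951600+0.930000))/(1+809/37948) = 9191/10000 ≈ 0.919100
step 5 [2.5y] bond c/2=17/800: DF=(1617107/1600000 − 17/800·(0.994100+0.951600+0.930000+0.919100))/(1+17/800) = 9107/10000 ≈ 0.910700
step 6 [3y] bond c/2=1/50: DF=(251013/250000 − 1/50·(0.994100+0.951600+0.930000+0.919100+0.910700))/(1+1/50) = 8921/10000 ≈ 0.892100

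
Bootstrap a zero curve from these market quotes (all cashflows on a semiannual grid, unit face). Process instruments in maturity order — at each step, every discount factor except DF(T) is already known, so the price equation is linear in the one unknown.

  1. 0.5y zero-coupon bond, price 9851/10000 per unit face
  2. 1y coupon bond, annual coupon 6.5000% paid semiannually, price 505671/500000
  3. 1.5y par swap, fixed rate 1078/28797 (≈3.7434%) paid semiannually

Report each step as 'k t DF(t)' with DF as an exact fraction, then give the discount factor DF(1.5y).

1 1/2 9851/10000
2 1 1897/2000
3 3/2 9461/10000
DF(1.5y) = 9461/10000 ≈ 0.946100

step 1 [0.5y] zero: DF = P = 9851/10000 ≈ 0.985100
step 2 [1y] bond c/2=13/400: DF=(505671/500000 − 13/400·(0.985100))/(1+13/400) = 1897/2000 ≈ 0.948500
step 3 [1.5y] swap r/2=539/28797: DF=(1 − 539/28797·(0.985100+0.948500))/(1+539/28797) = 9461/10000 ≈ 0.946100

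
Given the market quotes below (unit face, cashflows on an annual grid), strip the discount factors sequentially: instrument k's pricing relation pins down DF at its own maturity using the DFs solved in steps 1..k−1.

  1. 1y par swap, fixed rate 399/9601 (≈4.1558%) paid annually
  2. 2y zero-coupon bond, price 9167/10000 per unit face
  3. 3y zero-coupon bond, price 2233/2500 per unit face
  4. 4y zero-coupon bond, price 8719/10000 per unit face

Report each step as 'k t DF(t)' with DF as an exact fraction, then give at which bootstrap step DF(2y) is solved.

1 1 9601/10000
2 2 9167/10000
3 3 2233/2500
4 4 8719/10000
DF(2y) is solved at step 2

step 1 [1y] swap r/1=399/9601: DF=(1 − 399/9601·(0))/(1+399/9601) = 9601/10000 ≈ 0.960100
step 2 [2y] zero: DF = P = 9167/10000 ≈ 0.916700
step 3 [3y] zero: DF = P = 2233/2500 ≈ 0.893200
step 4 [4y] zero: DF = P = 8719/10000 ≈ 0.871900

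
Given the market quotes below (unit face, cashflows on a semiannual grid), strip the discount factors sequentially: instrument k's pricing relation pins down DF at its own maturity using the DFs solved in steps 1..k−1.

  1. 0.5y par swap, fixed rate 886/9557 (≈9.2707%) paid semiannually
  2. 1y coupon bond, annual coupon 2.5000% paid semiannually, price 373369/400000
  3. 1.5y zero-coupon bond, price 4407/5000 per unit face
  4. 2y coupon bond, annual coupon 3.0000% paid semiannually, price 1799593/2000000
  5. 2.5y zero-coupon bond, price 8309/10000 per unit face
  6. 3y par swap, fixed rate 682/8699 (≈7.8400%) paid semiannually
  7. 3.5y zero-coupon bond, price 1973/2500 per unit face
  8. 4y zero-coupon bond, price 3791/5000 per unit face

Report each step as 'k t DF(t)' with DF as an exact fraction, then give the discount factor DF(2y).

1 1/2 9557/10000
2 1 9101/10000
3 3/2 4407/5000
4 2 8459/10000
5 5/2 8309/10000
6 3 3977/5000
7 7/2 1973/2500
8 4 3791/5000
DF(2y) = 8459/10000 ≈ 0.845900

step 1 [0.5y] swap r/2=443/9557: DF=(1 − 443/9557·(0))/(1+443/9557) = 9557/10000 ≈ 0.955700
step 2 [1y] bond c/2=1/80: DF=(373369/400000 − 1/80·(0.955700))/(1+1/80) = 9101/10000 ≈ 0.910100
step 3 [1.5y] zero: DF = P = 4407/5000 ≈ 0.881400
step 4 [2y] bond c/2=3/200: DF=(1799593/2000000 − 3/200·(0.955700+0.910100+0.881400))/(1+3/200) = 8459/10000 ≈ 0.845900
step 5 [2.5y] zero: DF = P = 8309/10000 ≈ 0.830900
step 6 [3y] swap r/2=341/8699: DF=(1 − 341/8699·(0.955700+0.910100+0.881400+0.845900+0.830900))/(1+341/8699) = 3977/5000 ≈ 0.795400
step 7 [3.5y] zero: DF = P = 1973/2500 ≈ 0.789200
step 8 [4y] zero: DF = P = 3791/5000 ≈ 0.758200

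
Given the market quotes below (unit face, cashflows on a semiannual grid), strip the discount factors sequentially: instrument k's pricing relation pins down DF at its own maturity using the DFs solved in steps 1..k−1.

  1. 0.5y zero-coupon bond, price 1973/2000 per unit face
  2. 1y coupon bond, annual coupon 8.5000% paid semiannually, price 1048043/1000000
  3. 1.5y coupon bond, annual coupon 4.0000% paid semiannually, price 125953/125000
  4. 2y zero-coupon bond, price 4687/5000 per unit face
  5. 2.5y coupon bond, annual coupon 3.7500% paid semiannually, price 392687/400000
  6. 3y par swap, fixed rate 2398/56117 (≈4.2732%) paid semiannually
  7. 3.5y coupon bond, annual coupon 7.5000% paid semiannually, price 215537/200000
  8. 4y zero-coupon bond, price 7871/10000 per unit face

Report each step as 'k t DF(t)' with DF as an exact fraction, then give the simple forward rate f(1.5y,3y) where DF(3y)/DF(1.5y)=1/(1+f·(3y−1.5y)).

1 1/2 1973/2000
2 1 9651/10000
3 3/2 1187/1250
4 2 4687/5000
5 5/2 893/1000
6 3 8801/10000
7 7/2 8359/10000
8 4 7871/10000
f(1.5y,3y) = ((1187/1250)/(8801/10000) − 1)/(3/2) = 1390/26403 ≈ 5.2646%

step 1 [0.5y] zero: DF = P = 1973/2000 ≈ 0.986500
step 2 [1y] bond c/2=17/400: DF=(1048043/1000000 − 17/400·(0.986500))/(1+17/400) = 9651/10000 ≈ 0.965100
step 3 [1.5y] bond c/2=1/50: DF=(125953/125000 − 1/50·(0.986500+0.965100))/(1+1/50) = 1187/1250 ≈ 0.949600
step 4 [2y] zero: DF = P = 4687/5000 ≈ 0.937400
step 5 [2.5y] bond c/2=3/160: DF=(392687/400000 − 3/160·(0.986500+0.965100+0.949600+0.937400))/(1+3/160) = 893/1000 ≈ 0.893000
step 6 [3y] swap r/2=1199/56117: DF=(1 − 1199/56117·(0.986500+0.965100+0.949600+0.937400+0.893000))/(1+1199/56117) = 8801/10000 ≈ 0.880100
step 7 [3.5y] bond c/2=3/80: DF=(215537/200000 − 3/80·(0.986500+0.965100+0.949600+0.937400+0.893000+0.880100))/(1+3/80) = 8359/10000 ≈ 0.835900
step 8 [4y] zero: DF = P = 7871/10000 ≈ 0.787100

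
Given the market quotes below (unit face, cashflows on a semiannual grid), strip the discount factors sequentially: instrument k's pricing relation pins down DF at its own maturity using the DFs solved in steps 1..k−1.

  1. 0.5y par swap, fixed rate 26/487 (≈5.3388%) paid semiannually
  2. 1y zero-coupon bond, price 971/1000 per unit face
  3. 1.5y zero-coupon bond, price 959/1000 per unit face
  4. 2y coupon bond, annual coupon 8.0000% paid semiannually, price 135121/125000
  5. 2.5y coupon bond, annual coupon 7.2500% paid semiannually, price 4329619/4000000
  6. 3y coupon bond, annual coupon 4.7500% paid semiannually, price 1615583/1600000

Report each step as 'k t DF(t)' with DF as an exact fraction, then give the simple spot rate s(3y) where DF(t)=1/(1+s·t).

step 1 [0.5y] swap r/2=13/487: DF=(1 − 13/487·(0))/(1+13/487) = 487/500 ≈ 0.974000
step 2 [1y] zero: DF = P = 971/1000 ≈ 0.971000
step 3 [1.5y] zero: DF = P = 959/1000 ≈ 0.959000
step 4 [2y] bond c/2=1/25: DF=(135121/125000 − 1/25·(0.974000+0.971000+0.959000))/(1+1/25) = 9277/10000 ≈ 0.927700
step 5 [2.5y] bond c/2=29/800: DF=(4329619/4000000 − 29/800·(0.974000+0.971000+0.959000+0.927700))/(1+29/800) = 1821/2000 ≈ 0.910500
step 6 [3y] bond c/2=19/800: DF=(1615583/1600000 − 19/800·(0.974000+0.971000+0.959000+0.927700+0.910500))/(1+19/800) = 8763/10000 ≈ 0.876300

1 1/2 487/500
2 1 971/1000
3 3/2 959/1000
4 2 9277/10000
5 5/2 1821/2000
6 3 8763/10000
s(3y) = (1/(8763/10000) − 1)/(3) = 1237/26289 ≈ 4.7054%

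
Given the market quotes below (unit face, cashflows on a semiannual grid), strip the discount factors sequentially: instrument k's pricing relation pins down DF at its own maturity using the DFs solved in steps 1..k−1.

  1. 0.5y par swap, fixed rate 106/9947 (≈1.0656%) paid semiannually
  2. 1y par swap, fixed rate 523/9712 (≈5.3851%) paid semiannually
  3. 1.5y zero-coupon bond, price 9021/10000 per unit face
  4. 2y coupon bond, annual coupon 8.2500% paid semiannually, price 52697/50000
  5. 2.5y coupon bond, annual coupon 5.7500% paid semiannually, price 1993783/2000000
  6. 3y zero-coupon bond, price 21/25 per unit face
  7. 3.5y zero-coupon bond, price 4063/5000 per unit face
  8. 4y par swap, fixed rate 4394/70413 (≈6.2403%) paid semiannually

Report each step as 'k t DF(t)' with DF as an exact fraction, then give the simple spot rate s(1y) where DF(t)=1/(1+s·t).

1 1/2 9947/10000
2 1 9477/10000
3 3/2 9021/10000
4 2 1799/2000
5 5/2 2161/2500
6 3 21/25
7 7/2 4063/5000
8 4 7803/10000
s(1y) = (1/(9477/10000) − 1)/(1) = 523/9477 ≈ 5.5186%

step 1 [0.5y] swap r/2=53/9947: DF=(1 − 53/9947·(0))/(1+53/9947) = 9947/10000 ≈ 0.994700
step 2 [1y] swap r/2=523/19424: DF=(1 − 523/19424·(0.994700))/(1+523/19424) = 9477/10000 ≈ 0.947700
step 3 [1.5y] zero: DF = P = 9021/10000 ≈ 0.902100
step 4 [2y] bond c/2=33/800: DF=(52697/50000 − 33/800·(0.994700+0.947700+0.902100))/(1+33/800) = 1799/2000 ≈ 0.899500
step 5 [2.5y] bond c/2=23/800: DF=(1993783/2000000 − 23/800·(0.994700+0.947700+0.902100+0.899500))/(1+23/800) = 2161/2500 ≈ 0.864400
step 6 [3y] zero: DF = P = 21/25 ≈ 0.840000
step 7 [3.5y] zero: DF = P = 4063/5000 ≈ 0.812600
step 8 [4y] swap r/2=2197/70413: DF=(1 − 2197/70413·(0.994700+0.947700+0.902100+0.899500+0.864400+0.840000+0.812600))/(1+2197/70413) = 7803/10000 ≈ 0.780300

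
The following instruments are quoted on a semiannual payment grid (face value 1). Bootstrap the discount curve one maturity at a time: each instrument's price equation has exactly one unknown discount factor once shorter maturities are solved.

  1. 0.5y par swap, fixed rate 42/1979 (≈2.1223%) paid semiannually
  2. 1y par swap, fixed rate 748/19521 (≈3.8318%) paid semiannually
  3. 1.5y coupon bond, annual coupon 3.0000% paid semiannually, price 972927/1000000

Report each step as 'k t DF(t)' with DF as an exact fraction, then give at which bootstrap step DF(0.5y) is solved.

step 1 [0.5y] swap r/2=21/1979: DF=(1 − 21/1979·(0))/(1+21/1979) = 1979/2000 ≈ 0.989500
step 2 [1y] swap r/2=374/19521: DF=(1 − 374/19521·(0.989500))/(1+374/19521) = 4813/5000 ≈ 0.962600
step 3 [1.5y] bond c/2=3/200: DF=(972927/1000000 − 3/200·(0.989500+0.962600))/(1+3/200) = 9297/10000 ≈ 0.929700

1 1/2 1979/2000
2 1 4813/5000
3 3/2 9297/10000
DF(0.5y) is solved at step 1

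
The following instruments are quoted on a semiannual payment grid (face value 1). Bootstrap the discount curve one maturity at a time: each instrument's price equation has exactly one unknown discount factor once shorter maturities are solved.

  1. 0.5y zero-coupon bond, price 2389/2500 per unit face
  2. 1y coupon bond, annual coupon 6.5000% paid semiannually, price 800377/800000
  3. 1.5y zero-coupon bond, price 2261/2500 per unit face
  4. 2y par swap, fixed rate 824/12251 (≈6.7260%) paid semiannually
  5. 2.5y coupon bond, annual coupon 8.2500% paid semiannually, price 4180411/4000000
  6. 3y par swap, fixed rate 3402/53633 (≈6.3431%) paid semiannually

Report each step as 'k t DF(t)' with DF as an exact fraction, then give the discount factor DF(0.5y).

step 1 [0.5y] zero: DF = P = 2389/2500 ≈ 0.955600
step 2 [1y] bond c/2=13/400: DF=(800377/800000 − 13/400·(0.955600))/(1+13/400) = 9389/10000 ≈ 0.938900
step 3 [1.5y] zero: DF = P = 2261/2500 ≈ 0.904400
step 4 [2y] swap r/2=412/12251: DF=(1 − 412/12251·(0.955600+0.938900+0.904400))/(1+412/12251) = 2191/2500 ≈ 0.876400
step 5 [2.5y] bond c/2=33/800: DF=(4180411/4000000 − 33/800·(0.955600+0.938900+0.904400+0.876400))/(1+33/800) = 8581/10000 ≈ 0.858100
step 6 [3y] swap r/2=1701/53633: DF=(1 − 1701/53633·(0.955600+0.938900+0.904400+0.876400+0.858100))/(1+1701/53633) = 8299/10000 ≈ 0.829900

1 1/2 2389/2500
2 1 9389/10000
3 3/2 2261/2500
4 2 2191/2500
5 5/2 8581/10000
6 3 8299/10000
DF(0.5y) = 2389/2500 ≈ 0.955600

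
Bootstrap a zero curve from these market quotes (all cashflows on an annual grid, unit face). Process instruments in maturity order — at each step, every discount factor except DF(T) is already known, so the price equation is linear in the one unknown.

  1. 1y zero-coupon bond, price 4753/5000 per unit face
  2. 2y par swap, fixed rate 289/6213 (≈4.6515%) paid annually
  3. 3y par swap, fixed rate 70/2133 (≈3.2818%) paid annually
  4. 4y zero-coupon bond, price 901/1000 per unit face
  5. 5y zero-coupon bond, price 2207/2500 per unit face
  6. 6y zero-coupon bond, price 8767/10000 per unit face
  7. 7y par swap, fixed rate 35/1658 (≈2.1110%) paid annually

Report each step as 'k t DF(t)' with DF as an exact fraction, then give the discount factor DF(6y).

step 1 [1y] zero: DF = P = 4753/5000 ≈ 0.950600
step 2 [2y] swap r/1=289/6213: DF=(1 − 289/6213·(0.950600))/(1+289/6213) = 9133/10000 ≈ 0.913300
step 3 [3y] swap r/1=70/2133: DF=(1 − 70/2133·(0.950600+0.913300))/(1+70/2133) = 909/1000 ≈ 0.909000
step 4 [4y] zero: DF = P = 901/1000 ≈ 0.901000
step 5 [5y] zero: DF = P = 2207/2500 ≈ 0.882800
step 6 [6y] zero: DF = P = 8767/10000 ≈ 0.876700
step 7 [7y] swap r/1=35/1658: DF=(1 − 35/1658·(0.950600+0.913300+0.909000+0.901000+0.882800+0.876700))/(1+35/1658) = 867/1000 ≈ 0.867000

1 1 4753/5000
2 2 9133/10000
3 3 909/1000
4 4 901/1000
5 5 2207/2500
6 6 8767/10000
7 7 867/1000
DF(6y) = 8767/10000 ≈ 0.876700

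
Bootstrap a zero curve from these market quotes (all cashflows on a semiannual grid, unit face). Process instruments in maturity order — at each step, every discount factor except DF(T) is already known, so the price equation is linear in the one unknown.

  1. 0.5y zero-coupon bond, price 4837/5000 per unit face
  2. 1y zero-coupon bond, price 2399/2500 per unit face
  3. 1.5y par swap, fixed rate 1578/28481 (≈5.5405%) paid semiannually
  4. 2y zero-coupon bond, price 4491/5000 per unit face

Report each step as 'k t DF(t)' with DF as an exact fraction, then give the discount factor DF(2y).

step 1 [0.5y] zero: DF = P = 4837/5000 ≈ 0.967400
step 2 [1y] zero: DF = P = 2399/2500 ≈ 0.959600
step 3 [1.5y] swap r/2=789/28481: DF=(1 − 789/28481·(0.967400+0.959600))/(1+789/28481) = 9211/10000 ≈ 0.921100
step 4 [2y] zero: DF = P = 4491/5000 ≈ 0.898200

1 1/2 4837/5000
2 1 2399/2500
3 3/2 9211/10000
4 2 4491/5000
DF(2y) = 4491/5000 ≈ 0.898200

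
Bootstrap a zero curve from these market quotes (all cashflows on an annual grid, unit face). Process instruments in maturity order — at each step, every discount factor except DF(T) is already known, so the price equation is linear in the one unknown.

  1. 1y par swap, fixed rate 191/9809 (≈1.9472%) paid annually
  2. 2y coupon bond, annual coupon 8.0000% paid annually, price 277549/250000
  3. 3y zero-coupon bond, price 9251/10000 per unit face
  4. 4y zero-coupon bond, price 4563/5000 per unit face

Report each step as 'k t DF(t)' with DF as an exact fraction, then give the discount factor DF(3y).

step 1 [1y] swap r/1=191/9809: DF=(1 − 191/9809·(0))/(1+191/9809) = 9809/10000 ≈ 0.980900
step 2 [2y] bond c/1=2/25: DF=(277549/250000 − 2/25·(0.980900))/(1+2/25) = 9553/10000 ≈ 0.955300
step 3 [3y] zero: DF = P = 9251/10000 ≈ 0.925100
step 4 [4y] zero: DF = P = 4563/5000 ≈ 0.912600

1 1 9809/10000
2 2 9553/10000
3 3 9251/10000
4 4 4563/5000
DF(3y) = 9251/10000 ≈ 0.925100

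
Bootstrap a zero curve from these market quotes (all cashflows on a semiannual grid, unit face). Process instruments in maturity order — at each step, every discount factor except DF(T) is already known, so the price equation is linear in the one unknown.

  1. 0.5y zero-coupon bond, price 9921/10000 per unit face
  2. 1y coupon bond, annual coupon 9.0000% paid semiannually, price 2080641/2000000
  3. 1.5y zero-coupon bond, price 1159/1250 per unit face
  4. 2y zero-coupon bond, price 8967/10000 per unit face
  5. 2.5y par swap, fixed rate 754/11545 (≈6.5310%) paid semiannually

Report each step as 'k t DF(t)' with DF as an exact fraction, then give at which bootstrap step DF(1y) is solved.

step 1 [0.5y] zero: DF = P = 9921/10000 ≈ 0.992100
step 2 [1y] bond c/2=9/200: DF=(2080641/2000000 − 9/200·(0.992100))/(1+9/200) = 1191/1250 ≈ 0.952800
step 3 [1.5y] zero: DF = P = 1159/1250 ≈ 0.927200
step 4 [2y] zero: DF = P = 8967/10000 ≈ 0.896700
step 5 [2.5y] swap r/2=377/11545: DF=(1 − 377/11545·(0.992100+0.952800+0.927200+0.896700))/(1+377/11545) = 2123/2500 ≈ 0.849200

1 1/2 9921/10000
2 1 1191/1250
3 3/2 1159/1250
4 2 8967/10000
5 5/2 2123/2500
DF(1y) is solved at step 2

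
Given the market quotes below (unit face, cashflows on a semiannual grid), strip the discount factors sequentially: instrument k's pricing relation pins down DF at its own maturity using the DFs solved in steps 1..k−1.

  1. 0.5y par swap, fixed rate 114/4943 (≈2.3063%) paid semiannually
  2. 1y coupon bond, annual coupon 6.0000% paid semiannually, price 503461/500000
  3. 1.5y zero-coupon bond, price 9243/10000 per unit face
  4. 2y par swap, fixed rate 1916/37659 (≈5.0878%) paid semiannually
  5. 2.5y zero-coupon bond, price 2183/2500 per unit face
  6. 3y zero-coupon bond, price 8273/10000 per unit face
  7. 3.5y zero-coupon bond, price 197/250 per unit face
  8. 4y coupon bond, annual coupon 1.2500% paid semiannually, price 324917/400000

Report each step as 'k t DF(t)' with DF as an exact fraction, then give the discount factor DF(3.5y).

1 1/2 4943/5000
2 1 593/625
3 3/2 9243/10000
4 2 4521/5000
5 5/2 2183/2500
6 3 8273/10000
7 7/2 197/250
8 4 1921/2500
DF(3.5y) = 197/250 ≈ 0.788000

step 1 [0.5y] swap r/2=57/4943: DF=(1 − 57/4943·(0))/(1+57/4943) = 4943/5000 ≈ 0.988600
step 2 [1y] bond c/2=3/100: DF=(503461/500000 − 3/100·(0.988600))/(1+3/100) = 593/625 ≈ 0.948800
step 3 [1.5y] zero: DF = P = 9243/10000 ≈ 0.924300
step 4 [2y] swap r/2=958/37659: DF=(1 − 958/37659·(0.988600+0.948800+0.924300))/(1+958/37659) = 4521/5000 ≈ 0.904200
step 5 [2.5y] zero: DF = P = 2183/2500 ≈ 0.873200
step 6 [3y] zero: DF = P = 8273/10000 ≈ 0.827300
step 7 [3.5y] zero: DF = P = 197/250 ≈ 0.788000
step 8 [4y] bond c/2=1/160: DF=(324917/400000 − 1/160·(0.988600+0.948800+0.924300+0.904200+0.873200+0.827300+0.788000))/(1+1/160) = 1921/2500 ≈ 0.768400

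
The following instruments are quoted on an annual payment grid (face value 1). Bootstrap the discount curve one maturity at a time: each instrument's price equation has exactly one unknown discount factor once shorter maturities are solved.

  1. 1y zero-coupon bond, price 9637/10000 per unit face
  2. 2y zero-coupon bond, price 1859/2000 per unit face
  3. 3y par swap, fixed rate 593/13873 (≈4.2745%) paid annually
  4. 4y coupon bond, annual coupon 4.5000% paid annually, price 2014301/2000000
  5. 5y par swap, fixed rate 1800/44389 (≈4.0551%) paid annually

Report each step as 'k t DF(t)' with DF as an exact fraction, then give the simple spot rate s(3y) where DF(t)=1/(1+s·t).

step 1 [1y] zero: DF = P = 9637/10000 ≈ 0.963700
step 2 [2y] zero: DF = P = 1859/2000 ≈ 0.929500
step 3 [3y] swap r/1=593/13873: DF=(1 − 593/13873·(0.963700+0.929500))/(1+593/13873) = 4407/5000 ≈ 0.881400
step 4 [4y] bond c/1=9/200: DF=(2014301/2000000 − 9/200·(0.963700+0.929500+0.881400))/(1+9/200) = 8443/10000 ≈ 0.844300
step 5 [5y] swap r/1=1800/44389: DF=(1 − 1800/44389·(0.963700+0.929500+0.881400+0.844300))/(1+1800/44389) = 41/50 ≈ 0.820000

1 1 9637/10000
2 2 1859/2000
3 3 4407/5000
4 4 8443/10000
5 5 41/50
s(3y) = (1/(4407/5000) − 1)/(3) = 593/13221 ≈ 4.4853%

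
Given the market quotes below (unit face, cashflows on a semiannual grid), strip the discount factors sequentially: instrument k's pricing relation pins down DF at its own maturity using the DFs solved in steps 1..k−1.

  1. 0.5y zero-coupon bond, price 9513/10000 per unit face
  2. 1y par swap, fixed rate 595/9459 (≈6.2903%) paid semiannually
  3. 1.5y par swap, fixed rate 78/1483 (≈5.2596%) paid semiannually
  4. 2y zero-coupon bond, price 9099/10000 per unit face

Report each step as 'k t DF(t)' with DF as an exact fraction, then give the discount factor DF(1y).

step 1 [0.5y] zero: DF = P = 9513/10000 ≈ 0.951300
step 2 [1y] swap r/2=595/18918: DF=(1 − 595/18918·(0.951300))/(1+595/18918) = 1881/2000 ≈ 0.940500
step 3 [1.5y] swap r/2=39/1483: DF=(1 − 39/1483·(0.951300+0.940500))/(1+39/1483) = 9259/10000 ≈ 0.925900
step 4 [2y] zero: DF = P = 9099/10000 ≈ 0.909900

1 1/2 9513/10000
2 1 1881/2000
3 3/2 9259/10000
4 2 9099/10000
DF(1y) = 1881/2000 ≈ 0.940500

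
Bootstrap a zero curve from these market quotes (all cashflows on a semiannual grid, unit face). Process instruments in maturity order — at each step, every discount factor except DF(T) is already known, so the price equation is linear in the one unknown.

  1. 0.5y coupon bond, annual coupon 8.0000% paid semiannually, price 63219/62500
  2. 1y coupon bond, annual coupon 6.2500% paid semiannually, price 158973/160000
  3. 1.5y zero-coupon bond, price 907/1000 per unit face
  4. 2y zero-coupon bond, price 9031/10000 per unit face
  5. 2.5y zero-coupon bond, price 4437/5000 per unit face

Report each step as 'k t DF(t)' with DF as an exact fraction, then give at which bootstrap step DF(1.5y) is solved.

1 1/2 4863/5000
2 1 467/500
3 3/2 907/1000
4 2 9031/10000
5 5/2 4437/5000
DF(1.5y) is solved at step 3

step 1 [0.5y] bond c/2=1/25: DF=(63219/62500 − 1/25·(0))/(1+1/25) = 4863/5000 ≈ 0.972600
step 2 [1y] bond c/2=1/32: DF=(158973/160000 − 1/32·(0.972600))/(1+1/32) = 467/500 ≈ 0.934000
step 3 [1.5y] zero: DF = P = 907/1000 ≈ 0.907000
step 4 [2y] zero: DF = P = 9031/10000 ≈ 0.903100
step 5 [2.5y] zero: DF = P = 4437/5000 ≈ 0.887400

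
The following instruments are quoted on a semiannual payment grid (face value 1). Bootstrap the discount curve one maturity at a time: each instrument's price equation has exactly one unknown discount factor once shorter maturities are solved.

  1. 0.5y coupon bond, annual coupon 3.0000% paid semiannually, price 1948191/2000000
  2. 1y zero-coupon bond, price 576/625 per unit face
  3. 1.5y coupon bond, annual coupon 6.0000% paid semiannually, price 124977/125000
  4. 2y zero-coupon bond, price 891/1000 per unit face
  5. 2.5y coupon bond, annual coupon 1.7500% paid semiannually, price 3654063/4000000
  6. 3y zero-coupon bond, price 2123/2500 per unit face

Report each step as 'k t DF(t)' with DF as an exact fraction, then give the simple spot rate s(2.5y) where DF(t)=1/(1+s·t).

1 1/2 9597/10000
2 1 576/625
3 3/2 9159/10000
4 2 891/1000
5 5/2 546/625
6 3 2123/2500
s(2.5y) = (1/(546/625) − 1)/(5/2) = 79/1365 ≈ 5.7875%

step 1 [0.5y] bond c/2=3/200: DF=(1948191/2000000 − 3/200·(0))/(1+3/200) = 9597/10000 ≈ 0.959700
step 2 [1y] zero: DF = P = 576/625 ≈ 0.921600
step 3 [1.5y] bond c/2=3/100: DF=(124977/125000 − 3/100·(0.959700+0.921600))/(1+3/100) = 9159/10000 ≈ 0.915900
step 4 [2y] zero: DF = P = 891/1000 ≈ 0.891000
step 5 [2.5y] bond c/2=7/800: DF=(3654063/4000000 − 7/800·(0.959700+0.921600+0.915900+0.891000))/(1+7/800) = 546/625 ≈ 0.873600
step 6 [3y] zero: DF = P = 2123/2500 ≈ 0.849200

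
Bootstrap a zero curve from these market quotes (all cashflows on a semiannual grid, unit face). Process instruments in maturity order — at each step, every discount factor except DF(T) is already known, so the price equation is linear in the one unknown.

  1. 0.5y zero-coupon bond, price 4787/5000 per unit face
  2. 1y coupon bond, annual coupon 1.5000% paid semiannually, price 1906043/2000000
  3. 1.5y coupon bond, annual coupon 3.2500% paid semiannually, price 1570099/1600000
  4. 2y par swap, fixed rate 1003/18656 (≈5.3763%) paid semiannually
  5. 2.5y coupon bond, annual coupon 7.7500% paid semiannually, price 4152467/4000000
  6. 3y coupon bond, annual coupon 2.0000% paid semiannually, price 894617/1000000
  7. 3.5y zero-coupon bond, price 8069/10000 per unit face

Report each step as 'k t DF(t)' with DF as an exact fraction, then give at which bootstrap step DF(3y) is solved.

1 1/2 4787/5000
2 1 2347/2500
3 3/2 9353/10000
4 2 8997/10000
5 5/2 4301/5000
6 3 8403/10000
7 7/2 8069/10000
DF(3y) is solved at step 6

step 1 [0.5y] zero: DF = P = 4787/5000 ≈ 0.957400
step 2 [1y] bond c/2=3/400: DF=(1906043/2000000 − 3/400·(0.957400))/(1+3/400) = 2347/2500 ≈ 0.938800
step 3 [1.5y] bond c/2=13/800: DF=(1570099/1600000 − 13/800·(0.957400+0.938800))/(1+13/800) = 9353/10000 ≈ 0.935300
step 4 [2y] swap r/2=1003/37312: DF=(1 − 1003/37312·(0.957400+0.938800+0.935300))/(1+1003/37312) = 8997/10000 ≈ 0.899700
step 5 [2.5y] bond c/2=31/800: DF=(4152467/4000000 − 31/800·(0.957400+0.938800+0.935300+0.899700))/(1+31/800) = 4301/5000 ≈ 0.860200
step 6 [3y] bond c/2=1/100: DF=(894617/1000000 − 1/100·(0.957400+0.938800+0.935300+0.899700+0.860200))/(1+1/100) = 8403/10000 ≈ 0.840300
step 7 [3.5y] zero: DF = P = 8069/10000 ≈ 0.806900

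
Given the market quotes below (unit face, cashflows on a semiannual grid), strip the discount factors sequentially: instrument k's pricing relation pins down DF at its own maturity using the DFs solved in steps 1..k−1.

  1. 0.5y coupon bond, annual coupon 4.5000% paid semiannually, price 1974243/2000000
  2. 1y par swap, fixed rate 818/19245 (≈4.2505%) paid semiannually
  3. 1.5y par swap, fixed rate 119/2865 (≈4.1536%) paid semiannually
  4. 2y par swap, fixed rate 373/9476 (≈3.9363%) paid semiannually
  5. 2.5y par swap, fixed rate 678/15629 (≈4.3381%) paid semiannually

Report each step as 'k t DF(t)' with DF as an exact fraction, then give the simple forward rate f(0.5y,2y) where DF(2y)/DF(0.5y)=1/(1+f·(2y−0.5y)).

step 1 [0.5y] bond c/2=9/400: DF=(1974243/2000000 − 9/400·(0))/(1+9/400) = 4827/5000 ≈ 0.965400
step 2 [1y] swap r/2=409/19245: DF=(1 − 409/19245·(0.965400))/(1+409/19245) = 9591/10000 ≈ 0.959100
step 3 [1.5y] swap r/2=119/5730: DF=(1 − 119/5730·(0.965400+0.959100))/(1+119/5730) = 1881/2000 ≈ 0.940500
step 4 [2y] swap r/2=373/18952: DF=(1 − 373/18952·(0.965400+0.959100+0.940500))/(1+373/18952) = 4627/5000 ≈ 0.925400
step 5 [2.5y] swap r/2=339/15629: DF=(1 − 339/15629·(0.965400+0.959100+0.940500+0.925400))/(1+339/15629) = 8983/10000 ≈ 0.898300

1 1/2 4827/5000
2 1 9591/10000
3 3/2 1881/2000
4 2 4627/5000
5 5/2 8983/10000
f(0.5y,2y) = ((4827/5000)/(4627/5000) − 1)/(3/2) = 400/13881 ≈ 2.8816%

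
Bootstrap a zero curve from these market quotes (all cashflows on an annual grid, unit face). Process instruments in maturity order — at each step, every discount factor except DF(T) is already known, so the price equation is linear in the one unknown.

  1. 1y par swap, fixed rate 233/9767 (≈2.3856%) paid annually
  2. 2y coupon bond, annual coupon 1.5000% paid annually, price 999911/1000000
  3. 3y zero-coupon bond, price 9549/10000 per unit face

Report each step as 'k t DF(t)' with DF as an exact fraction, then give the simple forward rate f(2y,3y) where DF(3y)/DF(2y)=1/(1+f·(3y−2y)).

step 1 [1y] swap r/1=233/9767: DF=(1 − 233/9767·(0))/(1+233/9767) = 9767/10000 ≈ 0.976700
step 2 [2y] bond c/1=3/200: DF=(999911/1000000 − 3/200·(0.976700))/(1+3/200) = 9707/10000 ≈ 0.970700
step 3 [3y] zero: DF = P = 9549/10000 ≈ 0.954900

1 1 9767/10000
2 2 9707/10000
3 3 9549/10000
f(2y,3y) = ((9707/10000)/(9549/10000) − 1)/(1) = 158/9549 ≈ 1.6546%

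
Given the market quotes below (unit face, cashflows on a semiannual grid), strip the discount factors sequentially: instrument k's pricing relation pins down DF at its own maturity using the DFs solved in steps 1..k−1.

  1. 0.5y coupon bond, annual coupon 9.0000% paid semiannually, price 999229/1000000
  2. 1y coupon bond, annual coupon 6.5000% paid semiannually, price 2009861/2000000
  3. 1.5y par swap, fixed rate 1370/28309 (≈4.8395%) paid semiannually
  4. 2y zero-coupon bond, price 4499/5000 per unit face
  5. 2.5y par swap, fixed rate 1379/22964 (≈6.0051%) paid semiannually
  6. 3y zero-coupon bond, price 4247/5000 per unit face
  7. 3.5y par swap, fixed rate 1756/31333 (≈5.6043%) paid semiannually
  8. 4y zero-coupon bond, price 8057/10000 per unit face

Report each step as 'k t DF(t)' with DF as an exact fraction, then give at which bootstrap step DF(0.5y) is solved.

step 1 [0.5y] bond c/2=9/200: DF=(999229/1000000 − 9/200·(0))/(1+9/200) = 4781/5000 ≈ 0.956200
step 2 [1y] bond c/2=13/400: DF=(2009861/2000000 − 13/400·(0.956200))/(1+13/400) = 1179/1250 ≈ 0.943200
step 3 [1.5y] swap r/2=685/28309: DF=(1 − 685/28309·(0.956200+0.943200))/(1+685/28309) = 1863/2000 ≈ 0.931500
step 4 [2y] zero: DF = P = 4499/5000 ≈ 0.899800
step 5 [2.5y] swap r/2=1379/45928: DF=(1 − 1379/45928·(0.956200+0.943200+0.931500+0.899800))/(1+1379/45928) = 8621/10000 ≈ 0.862100
step 6 [3y] zero: DF = P = 4247/5000 ≈ 0.849400
step 7 [3.5y] swap r/2=878/31333: DF=(1 − 878/31333·(0.956200+0.943200+0.931500+0.899800+0.862100+0.849400))/(1+878/31333) = 2061/2500 ≈ 0.824400
step 8 [4y] zero: DF = P = 8057/10000 ≈ 0.805700

1 1/2 4781/5000
2 1 1179/1250
3 3/2 1863/2000
4 2 4499/5000
5 5/2 8621/10000
6 3 4247/5000
7 7/2 2061/2500
8 4 8057/10000
DF(0.5y) is solved at step 1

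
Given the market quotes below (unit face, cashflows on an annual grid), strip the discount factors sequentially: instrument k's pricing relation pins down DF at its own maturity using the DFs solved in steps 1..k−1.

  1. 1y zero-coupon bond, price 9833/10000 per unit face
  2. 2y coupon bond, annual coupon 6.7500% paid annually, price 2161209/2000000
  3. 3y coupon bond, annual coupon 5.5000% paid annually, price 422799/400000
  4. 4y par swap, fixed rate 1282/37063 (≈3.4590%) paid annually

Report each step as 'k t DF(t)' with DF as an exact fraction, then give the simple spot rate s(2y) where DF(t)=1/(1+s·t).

1 1 9833/10000
2 2 9501/10000
3 3 9011/10000
4 4 4359/5000
s(2y) = (1/(9501/10000) − 1)/(2) = 499/19002 ≈ 2.6260%

step 1 [1y] zero: DF = P = 9833/10000 ≈ 0.983300
step 2 [2y] bond c/1=27/400: DF=(2161209/2000000 − 27/400·(0.983300))/(1+27/400) = 9501/10000 ≈ 0.950100
step 3 [3y] bond c/1=11/200: DF=(422799/400000 − 11/200·(0.983300+0.950100))/(1+11/200) = 9011/10000 ≈ 0.901100
step 4 [4y] swap r/1=1282/37063: DF=(1 − 1282/37063·(0.983300+0.950100+0.901100))/(1+1282/37063) = 4359/5000 ≈ 0.871800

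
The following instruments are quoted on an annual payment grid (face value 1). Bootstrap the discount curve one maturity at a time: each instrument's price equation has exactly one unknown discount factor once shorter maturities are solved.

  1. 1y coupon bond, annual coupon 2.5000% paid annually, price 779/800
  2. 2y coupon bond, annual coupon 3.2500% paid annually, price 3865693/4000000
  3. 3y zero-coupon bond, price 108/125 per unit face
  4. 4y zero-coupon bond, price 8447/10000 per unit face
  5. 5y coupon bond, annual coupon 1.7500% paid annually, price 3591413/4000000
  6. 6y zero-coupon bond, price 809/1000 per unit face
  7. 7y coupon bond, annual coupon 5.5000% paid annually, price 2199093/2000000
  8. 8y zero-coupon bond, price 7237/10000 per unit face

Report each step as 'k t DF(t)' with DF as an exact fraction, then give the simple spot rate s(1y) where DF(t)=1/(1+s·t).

1 1 19/20
2 2 9061/10000
3 3 108/125
4 4 8447/10000
5 5 8211/10000
6 6 809/1000
7 7 3857/5000
8 8 7237/10000
s(1y) = (1/(19/20) − 1)/(1) = 1/19 ≈ 5.2632%

step 1 [1y] bond c/1=1/40: DF=(779/800 − 1/40·(0))/(1+1/40) = 19/20 ≈ 0.950000
step 2 [2y] bond c/1=13/400: DF=(3865693/4000000 − 13/400·(0.950000))/(1+13/400) = 9061/10000 ≈ 0.906100
step 3 [3y] zero: DF = P = 108/125 ≈ 0.864000
step 4 [4y] zero: DF = P = 8447/10000 ≈ 0.844700
step 5 [5y] bond c/1=7/400: DF=(3591413/4000000 − 7/400·(0.950000+0.906100+0.864000+0.844700))/(1+7/400) = 8211/10000 ≈ 0.821100
step 6 [6y] zero: DF = P = 809/1000 ≈ 0.809000
step 7 [7y] bond c/1=11/200: DF=(2199093/2000000 − 11/200·(0.950000+0.906100+0.864000+0.844700+0.821100+0.809000))/(1+11/200) = 3857/5000 ≈ 0.771400
step 8 [8y] zero: DF = P = 7237/10000 ≈ 0.723700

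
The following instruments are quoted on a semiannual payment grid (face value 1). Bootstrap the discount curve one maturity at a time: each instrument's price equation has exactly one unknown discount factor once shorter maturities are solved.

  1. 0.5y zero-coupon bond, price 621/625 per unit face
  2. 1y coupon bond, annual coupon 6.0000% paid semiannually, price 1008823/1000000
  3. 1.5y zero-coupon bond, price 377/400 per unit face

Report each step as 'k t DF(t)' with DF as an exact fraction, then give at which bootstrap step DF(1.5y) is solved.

1 1/2 621/625
2 1 1901/2000
3 3/2 377/400
DF(1.5y) is solved at step 3

step 1 [0.5y] zero: DF = P = 621/625 ≈ 0.993600
step 2 [1y] bond c/2=3/100: DF=(1008823/1000000 − 3/100·(0.993600))/(1+3/100) = 1901/2000 ≈ 0.950500
step 3 [1.5y] zero: DF = P = 377/400 ≈ 0.942500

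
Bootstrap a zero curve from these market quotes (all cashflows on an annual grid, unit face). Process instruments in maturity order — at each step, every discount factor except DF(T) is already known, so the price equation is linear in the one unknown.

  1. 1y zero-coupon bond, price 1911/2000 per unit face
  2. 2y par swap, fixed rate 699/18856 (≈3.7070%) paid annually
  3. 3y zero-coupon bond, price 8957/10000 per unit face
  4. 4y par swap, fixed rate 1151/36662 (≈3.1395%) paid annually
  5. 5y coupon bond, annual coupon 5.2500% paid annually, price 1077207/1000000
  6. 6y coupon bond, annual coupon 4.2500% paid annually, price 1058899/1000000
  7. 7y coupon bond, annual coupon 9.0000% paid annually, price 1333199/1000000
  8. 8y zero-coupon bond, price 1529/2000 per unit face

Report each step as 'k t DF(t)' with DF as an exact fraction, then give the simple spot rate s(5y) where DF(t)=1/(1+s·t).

step 1 [1y] zero: DF = P = 1911/2000 ≈ 0.955500
step 2 [2y] swap r/1=699/18856: DF=(1 − 699/18856·(0.955500))/(1+699/18856) = 9301/10000 ≈ 0.930100
step 3 [3y] zero: DF = P = 8957/10000 ≈ 0.895700
step 4 [4y] swap r/1=1151/36662: DF=(1 − 1151/36662·(0.955500+0.930100+0.895700))/(1+1151/36662) = 8849/10000 ≈ 0.884900
step 5 [5y] bond c/1=21/400: DF=(1077207/1000000 − 21/400·(0.955500+0.930100+0.895700+0.884900))/(1+21/400) = 4203/5000 ≈ 0.840600
step 6 [6y] bond c/1=17/400: DF=(1058899/1000000 − 17/400·(0.955500+0.930100+0.895700+0.884900+0.840600))/(1+17/400) = 104/125 ≈ 0.832000
step 7 [7y] bond c/1=9/100: DF=(1333199/1000000 − 9/100·(0.955500+0.930100+0.895700+0.884900+0.840600+0.832000))/(1+9/100) = 7823/10000 ≈ 0.782300
step 8 [8y] zero: DF = P = 1529/2000 ≈ 0.764500

1 1 1911/2000
2 2 9301/10000
3 3 8957/10000
4 4 8849/10000
5 5 4203/5000
6 6 104/125
7 7 7823/10000
8 8 1529/2000
s(5y) = (1/(4203/5000) − 1)/(5) = 797/21015 ≈ 3.7925%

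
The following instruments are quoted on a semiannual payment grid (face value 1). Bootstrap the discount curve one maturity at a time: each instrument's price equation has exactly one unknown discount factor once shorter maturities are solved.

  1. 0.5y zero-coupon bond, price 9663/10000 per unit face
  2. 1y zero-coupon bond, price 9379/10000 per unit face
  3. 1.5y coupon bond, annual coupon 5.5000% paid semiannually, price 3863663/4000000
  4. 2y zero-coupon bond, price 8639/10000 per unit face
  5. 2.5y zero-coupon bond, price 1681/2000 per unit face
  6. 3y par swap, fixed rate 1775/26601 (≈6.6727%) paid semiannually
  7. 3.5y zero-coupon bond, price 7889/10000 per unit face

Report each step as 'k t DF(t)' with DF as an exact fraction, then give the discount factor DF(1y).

step 1 [0.5y] zero: DF = P = 9663/10000 ≈ 0.966300
step 2 [1y] zero: DF = P = 9379/10000 ≈ 0.937900
step 3 [1.5y] bond c/2=11/400: DF=(3863663/4000000 − 11/400·(0.966300+0.937900))/(1+11/400) = 8891/10000 ≈ 0.889100
step 4 [2y] zero: DF = P = 8639/10000 ≈ 0.863900
step 5 [2.5y] zero: DF = P = 1681/2000 ≈ 0.840500
step 6 [3y] swap r/2=1775/53202: DF=(1 − 1775/53202·(0.966300+0.937900+0.889100+0.863900+0.840500))/(1+1775/53202) = 329/400 ≈ 0.822500
step 7 [3.5y] zero: DF = P = 7889/10000 ≈ 0.788900

1 1/2 9663/10000
2 1 9379/10000
3 3/2 8891/10000
4 2 8639/10000
5 5/2 1681/2000
6 3 329/400
7 7/2 7889/10000
DF(1y) = 9379/10000 ≈ 0.937900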